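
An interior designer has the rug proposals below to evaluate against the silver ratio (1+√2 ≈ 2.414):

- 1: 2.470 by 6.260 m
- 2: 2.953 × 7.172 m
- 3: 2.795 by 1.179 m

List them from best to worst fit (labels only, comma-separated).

2, 3, 1

1: 6.260/2.470 ≈ 2.534 → |2.534 − 2.414| = 0.120
2: 7.172/2.953 ≈ 2.429 → |2.429 − 2.414| = 0.015
3: 2.795/1.179 ≈ 2.371 → |2.371 − 2.414| = 0.043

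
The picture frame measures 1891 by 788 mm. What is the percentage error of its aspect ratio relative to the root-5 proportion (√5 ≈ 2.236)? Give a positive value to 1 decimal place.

Ratio = 1891 / 788 ≈ 2.3997.
Ideal root-5 ≈ 2.2361. |2.3997 − 2.2361| / 2.2361 ≈ 7.32% → 7.3%.

7.3%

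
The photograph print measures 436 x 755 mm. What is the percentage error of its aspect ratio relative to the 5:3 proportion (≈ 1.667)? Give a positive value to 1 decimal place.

Ratio = 755 / 436 ≈ 1.7317.
Ideal 5:3 ≈ 1.6667. |1.7317 − 1.6667| / 1.6667 ≈ 3.90% → 3.9%.

3.9%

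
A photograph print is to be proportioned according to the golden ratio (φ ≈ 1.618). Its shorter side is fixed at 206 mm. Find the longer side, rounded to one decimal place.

golden ratio ≈ 1.61803.
Longer side = 206 × 1.61803 ≈ 333.314 → 333.3 mm.

333.3 mm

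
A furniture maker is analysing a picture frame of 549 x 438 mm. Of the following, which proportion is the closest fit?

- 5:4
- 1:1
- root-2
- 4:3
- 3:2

5:4

Ratio = 549 / 438 ≈ 1.253.
Distances: 5:4 1.250 (Δ 0.003); 1:1 1.000 (Δ 0.253); root-2 1.414 (Δ 0.161); 4:3 1.333 (Δ 0.080); 3:2 1.500 (Δ 0.247).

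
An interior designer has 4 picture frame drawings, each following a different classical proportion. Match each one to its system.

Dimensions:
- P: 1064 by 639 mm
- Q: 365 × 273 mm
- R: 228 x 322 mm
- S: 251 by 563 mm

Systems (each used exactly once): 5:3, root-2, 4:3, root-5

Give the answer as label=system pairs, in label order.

Ratios: P ≈ 1.665; Q ≈ 1.337; R ≈ 1.412; S ≈ 2.243.
Targets: 5:3 ≈ 1.667; root-2 ≈ 1.414; 4:3 ≈ 1.333; root-5 ≈ 2.236.

P=5:3, Q=4:3, R=root-2, S=root-5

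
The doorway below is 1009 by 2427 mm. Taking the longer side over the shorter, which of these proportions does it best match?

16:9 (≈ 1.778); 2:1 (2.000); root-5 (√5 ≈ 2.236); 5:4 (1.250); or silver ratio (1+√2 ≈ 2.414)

silver ratio

Ratio = 2427 / 1009 ≈ 2.405.
Distances: 16:9 1.778 (Δ 0.627); 2:1 2.000 (Δ 0.405); root-5 2.236 (Δ 0.169); 5:4 1.250 (Δ 1.155); silver ratio 2.414 (Δ 0.009).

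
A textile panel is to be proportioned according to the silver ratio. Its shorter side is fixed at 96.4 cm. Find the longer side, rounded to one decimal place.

232.7 cm

silver ratio ≈ 2.41421.
Longer side = 96.4 × 2.41421 ≈ 232.730 → 232.7 cm.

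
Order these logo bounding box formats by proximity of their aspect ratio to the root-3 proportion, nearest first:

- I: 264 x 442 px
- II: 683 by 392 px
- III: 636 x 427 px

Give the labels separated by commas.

Ratios: I = 442 / 264 ≈ 1.674; II = 683 / 392 ≈ 1.742; III = 636 / 427 ≈ 1.489.
|Δ from 1.732|: I 0.058; II 0.010; III 0.243.

II, I, III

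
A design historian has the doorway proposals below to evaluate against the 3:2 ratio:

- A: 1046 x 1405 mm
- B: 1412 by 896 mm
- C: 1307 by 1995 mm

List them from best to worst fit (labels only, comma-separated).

Ratios: A = 1405 / 1046 ≈ 1.343; B = 1412 / 896 ≈ 1.576; C = 1995 / 1307 ≈ 1.526.
|Δ from 1.500|: A 0.157; B 0.076; C 0.026.

C, B, A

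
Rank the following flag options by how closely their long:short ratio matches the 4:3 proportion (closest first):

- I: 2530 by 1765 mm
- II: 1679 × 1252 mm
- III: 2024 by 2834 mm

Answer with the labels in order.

II, III, I

Ratios: I = 2530 / 1765 ≈ 1.433; II = 1679 / 1252 ≈ 1.341; III = 2834 / 2024 ≈ 1.400.
|Δ from 1.333|: I 0.100; II 0.008; III 0.067.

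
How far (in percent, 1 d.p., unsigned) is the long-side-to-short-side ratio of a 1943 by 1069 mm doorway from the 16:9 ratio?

Ratio = 1943 / 1069 ≈ 1.8176.
Ideal 16:9 ≈ 1.7778. |1.8176 − 1.7778| / 1.7778 ≈ 2.24% → 2.2%.

2.2%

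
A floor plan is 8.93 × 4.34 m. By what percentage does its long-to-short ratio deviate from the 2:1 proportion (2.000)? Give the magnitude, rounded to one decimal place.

2.9%

Ratio = 8.93 / 4.34 ≈ 2.0576.
Ideal 2:1 = 2.0000. |2.0576 − 2.0000| / 2.0000 ≈ 2.88% → 2.9%.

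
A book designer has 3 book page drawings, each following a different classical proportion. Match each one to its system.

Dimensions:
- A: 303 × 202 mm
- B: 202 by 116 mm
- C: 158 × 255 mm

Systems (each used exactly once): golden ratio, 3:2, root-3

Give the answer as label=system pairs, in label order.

Ratios: A ≈ 1.500; B ≈ 1.741; C ≈ 1.614.
Targets: golden ratio ≈ 1.618; 3:2 ≈ 1.500; root-3 ≈ 1.732.

A=3:2, B=root-3, C=golden ratio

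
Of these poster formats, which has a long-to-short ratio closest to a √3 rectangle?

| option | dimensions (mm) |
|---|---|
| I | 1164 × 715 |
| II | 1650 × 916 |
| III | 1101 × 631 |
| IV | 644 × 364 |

III

Target root-3 ≈ 1.732.
I: 1.628 (Δ0.104)  II: 1.801 (Δ0.069)  III: 1.745 (Δ0.013)  IV: 1.769 (Δ0.037)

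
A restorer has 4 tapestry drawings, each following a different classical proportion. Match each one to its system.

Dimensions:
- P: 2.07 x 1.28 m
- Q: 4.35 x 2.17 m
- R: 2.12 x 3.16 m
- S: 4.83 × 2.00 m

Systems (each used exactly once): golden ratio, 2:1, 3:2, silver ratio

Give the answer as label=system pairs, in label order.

P=golden ratio, Q=2:1, R=3:2, S=silver ratio

Ratios: P ≈ 1.617; Q ≈ 2.005; R ≈ 1.491; S ≈ 2.415.
Targets: golden ratio ≈ 1.618; 2:1 ≈ 2.000; 3:2 ≈ 1.500; silver ratio ≈ 2.414.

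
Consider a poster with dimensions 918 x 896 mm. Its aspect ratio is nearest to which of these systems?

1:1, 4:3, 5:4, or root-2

1:1

Ratio = 918 / 896 ≈ 1.025.
Distances: 1:1 1.000 (Δ 0.025); 4:3 1.333 (Δ 0.308); 5:4 1.250 (Δ 0.225); root-2 1.414 (Δ 0.389).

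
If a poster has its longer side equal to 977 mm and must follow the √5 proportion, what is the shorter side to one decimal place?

root-5 ≈ 2.23607.
Shorter side = 977 ÷ 2.23607 ≈ 436.927 → 436.9 mm.

436.9 mm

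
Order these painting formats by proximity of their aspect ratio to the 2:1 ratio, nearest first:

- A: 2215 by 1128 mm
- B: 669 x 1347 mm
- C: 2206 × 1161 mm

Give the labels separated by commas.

Ratios: A = 2215 / 1128 ≈ 1.964; B = 1347 / 669 ≈ 2.013; C = 2206 / 1161 ≈ 1.900.
|Δ from 2.000|: A 0.036; B 0.013; C 0.100.

B, A, C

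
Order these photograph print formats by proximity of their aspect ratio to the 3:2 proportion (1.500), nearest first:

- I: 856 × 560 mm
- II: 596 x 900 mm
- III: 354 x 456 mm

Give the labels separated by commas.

II, I, III

I: 856/560 ≈ 1.529 → |1.529 − 1.500| = 0.029
II: 900/596 ≈ 1.510 → |1.510 − 1.500| = 0.010
III: 456/354 ≈ 1.288 → |1.288 − 1.500| = 0.212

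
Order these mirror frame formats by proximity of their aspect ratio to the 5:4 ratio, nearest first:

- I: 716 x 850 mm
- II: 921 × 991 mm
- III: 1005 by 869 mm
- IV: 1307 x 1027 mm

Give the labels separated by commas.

IV, I, III, II

Ratios: I = 850 / 716 ≈ 1.187; II = 991 / 921 ≈ 1.076; III = 1005 / 869 ≈ 1.157; IV = 1307 / 1027 ≈ 1.273.
|Δ from 1.250|: I 0.063; II 0.174; III 0.093; IV 0.023.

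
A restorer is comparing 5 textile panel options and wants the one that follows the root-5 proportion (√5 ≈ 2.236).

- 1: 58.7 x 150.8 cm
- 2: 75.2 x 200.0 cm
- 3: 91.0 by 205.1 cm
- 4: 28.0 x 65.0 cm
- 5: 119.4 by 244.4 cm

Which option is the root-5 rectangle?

Target root-5 ≈ 2.236.
1: 2.569 (Δ0.333)  2: 2.660 (Δ0.424)  3: 2.254 (Δ0.018)  4: 2.321 (Δ0.085)  5: 2.047 (Δ0.189)

3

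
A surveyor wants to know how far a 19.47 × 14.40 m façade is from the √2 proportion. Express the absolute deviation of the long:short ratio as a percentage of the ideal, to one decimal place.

4.4%

Ratio = 19.47 / 14.40 ≈ 1.3521.
Ideal root-2 ≈ 1.4142. |1.3521 − 1.4142| / 1.4142 ≈ 4.39% → 4.4%.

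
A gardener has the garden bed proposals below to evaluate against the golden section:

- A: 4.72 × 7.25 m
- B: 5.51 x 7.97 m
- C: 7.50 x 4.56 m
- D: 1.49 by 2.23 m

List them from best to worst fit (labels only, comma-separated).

C, A, D, B

Ratios: A = 7.25 / 4.72 ≈ 1.536; B = 7.97 / 5.51 ≈ 1.446; C = 7.50 / 4.56 ≈ 1.645; D = 2.23 / 1.49 ≈ 1.497.
|Δ from 1.618|: A 0.082; B 0.172; C 0.027; D 0.121.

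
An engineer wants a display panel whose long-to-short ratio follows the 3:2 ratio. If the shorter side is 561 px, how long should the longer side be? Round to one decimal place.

841.5 px

3:2 = 1.50000.
Longer side = 561 × 1.50000 ≈ 841.500 → 841.5 px.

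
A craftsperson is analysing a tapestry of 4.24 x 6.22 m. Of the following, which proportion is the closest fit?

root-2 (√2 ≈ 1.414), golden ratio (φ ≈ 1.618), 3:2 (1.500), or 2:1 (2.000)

Ratio = 6.22 / 4.24 ≈ 1.467.
Distances: root-2 1.414 (Δ 0.053); golden ratio 1.618 (Δ 0.151); 3:2 1.500 (Δ 0.033); 2:1 2.000 (Δ 0.533).

3:2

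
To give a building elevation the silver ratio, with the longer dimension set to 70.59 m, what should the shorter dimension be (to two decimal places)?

29.24 m

silver ratio ≈ 2.41421.
Shorter side = 70.59 ÷ 2.41421 ≈ 29.2394 → 29.24 m.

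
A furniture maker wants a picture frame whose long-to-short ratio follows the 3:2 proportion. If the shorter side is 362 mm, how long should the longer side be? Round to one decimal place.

543.0 mm

3:2 = 1.50000.
Longer side = 362 × 1.50000 ≈ 543.000 → 543.0 mm.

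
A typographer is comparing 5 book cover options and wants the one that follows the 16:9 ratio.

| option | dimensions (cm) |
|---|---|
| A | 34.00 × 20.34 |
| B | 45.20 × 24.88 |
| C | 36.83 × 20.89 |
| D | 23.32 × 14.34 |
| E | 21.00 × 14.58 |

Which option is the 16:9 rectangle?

C

Target 16:9 ≈ 1.778.
A: 1.672 (Δ0.106)  B: 1.817 (Δ0.039)  C: 1.763 (Δ0.015)  D: 1.626 (Δ0.152)  E: 1.440 (Δ0.338)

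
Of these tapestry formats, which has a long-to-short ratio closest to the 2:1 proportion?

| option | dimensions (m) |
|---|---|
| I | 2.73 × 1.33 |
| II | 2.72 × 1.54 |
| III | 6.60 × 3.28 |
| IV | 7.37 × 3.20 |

III

Target 2:1 ≈ 2.000.
I: 2.053 (Δ0.053)  II: 1.766 (Δ0.234)  III: 2.012 (Δ0.012)  IV: 2.303 (Δ0.303)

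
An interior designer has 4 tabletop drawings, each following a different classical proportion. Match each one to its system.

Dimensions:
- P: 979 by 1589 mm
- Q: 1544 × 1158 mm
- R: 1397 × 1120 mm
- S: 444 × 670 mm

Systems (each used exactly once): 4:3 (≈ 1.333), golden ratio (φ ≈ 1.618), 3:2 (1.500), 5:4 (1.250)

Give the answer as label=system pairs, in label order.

Ratios: P ≈ 1.623; Q ≈ 1.333; R ≈ 1.247; S ≈ 1.509.
Targets: 4:3 ≈ 1.333; golden ratio ≈ 1.618; 3:2 ≈ 1.500; 5:4 ≈ 1.250.

P=golden ratio, Q=4:3, R=5:4, S=3:2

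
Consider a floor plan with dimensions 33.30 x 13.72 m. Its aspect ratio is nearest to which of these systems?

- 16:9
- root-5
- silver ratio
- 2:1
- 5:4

33.30/13.72 ≈ 2.427. Nearest candidates are silver ratio (2.414, off by 0.013) and root-5 (2.236, off by 0.191).

silver ratio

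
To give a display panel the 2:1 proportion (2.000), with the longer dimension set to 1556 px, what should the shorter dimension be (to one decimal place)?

778.0 px

2:1 = 2.00000.
Shorter side = 1556 ÷ 2.00000 ≈ 778.000 → 778.0 px.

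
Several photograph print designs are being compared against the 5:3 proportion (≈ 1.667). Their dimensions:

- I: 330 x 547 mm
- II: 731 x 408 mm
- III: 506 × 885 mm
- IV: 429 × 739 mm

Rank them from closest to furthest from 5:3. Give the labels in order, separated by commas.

I, IV, III, II

Ratios: I = 547 / 330 ≈ 1.658; II = 731 / 408 ≈ 1.792; III = 885 / 506 ≈ 1.749; IV = 739 / 429 ≈ 1.723.
|Δ from 1.667|: I 0.009; II 0.125; III 0.082; IV 0.056.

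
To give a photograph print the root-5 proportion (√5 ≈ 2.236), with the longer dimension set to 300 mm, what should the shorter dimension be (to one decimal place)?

134.2 mm

root-5 ≈ 2.23607.
Shorter side = 300 ÷ 2.23607 ≈ 134.164 → 134.2 mm.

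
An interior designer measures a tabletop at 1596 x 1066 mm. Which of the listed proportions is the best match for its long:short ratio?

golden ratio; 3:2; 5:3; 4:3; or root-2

3:2

Ratio = 1596 / 1066 ≈ 1.497.
Distances: golden ratio 1.618 (Δ 0.121); 3:2 1.500 (Δ 0.003); 5:3 1.667 (Δ 0.170); 4:3 1.333 (Δ 0.164); root-2 1.414 (Δ 0.083).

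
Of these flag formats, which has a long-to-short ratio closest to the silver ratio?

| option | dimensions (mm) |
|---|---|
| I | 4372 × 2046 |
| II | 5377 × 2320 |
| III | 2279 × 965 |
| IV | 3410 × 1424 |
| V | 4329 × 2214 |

IV

Ratios (long/short): I ≈ 2.137; II ≈ 2.318; III ≈ 2.362; IV ≈ 2.395; V ≈ 1.955.
silver ratio ≈ 2.414; option IV is nearest (Δ 0.019).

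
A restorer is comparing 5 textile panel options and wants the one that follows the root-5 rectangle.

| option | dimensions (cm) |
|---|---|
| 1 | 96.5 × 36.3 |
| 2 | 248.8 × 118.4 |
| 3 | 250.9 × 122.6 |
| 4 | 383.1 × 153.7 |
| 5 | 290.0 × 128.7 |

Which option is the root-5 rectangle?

5

Target root-5 ≈ 2.236.
1: 2.658 (Δ0.422)  2: 2.101 (Δ0.135)  3: 2.046 (Δ0.190)  4: 2.493 (Δ0.257)  5: 2.253 (Δ0.017)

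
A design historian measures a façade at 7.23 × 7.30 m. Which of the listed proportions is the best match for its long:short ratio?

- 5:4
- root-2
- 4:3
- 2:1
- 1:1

1:1

7.30/7.23 ≈ 1.010. Nearest candidates are 1:1 (1.000, off by 0.010) and 5:4 (1.250, off by 0.240).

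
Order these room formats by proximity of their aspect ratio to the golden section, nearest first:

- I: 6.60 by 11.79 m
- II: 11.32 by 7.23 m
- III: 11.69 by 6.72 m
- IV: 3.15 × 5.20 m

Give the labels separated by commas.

Ratios: I = 11.79 / 6.60 ≈ 1.786; II = 11.32 / 7.23 ≈ 1.566; III = 11.69 / 6.72 ≈ 1.740; IV = 5.20 / 3.15 ≈ 1.651.
|Δ from 1.618|: I 0.168; II 0.052; III 0.122; IV 0.033.

IV, II, III, I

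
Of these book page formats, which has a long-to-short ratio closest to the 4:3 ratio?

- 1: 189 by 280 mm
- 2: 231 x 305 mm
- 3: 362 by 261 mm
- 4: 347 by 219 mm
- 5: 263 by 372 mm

Ratios (long/short): 1 ≈ 1.481; 2 ≈ 1.320; 3 ≈ 1.387; 4 ≈ 1.584; 5 ≈ 1.414.
4:3 ≈ 1.333; option 2 is nearest (Δ 0.013).

2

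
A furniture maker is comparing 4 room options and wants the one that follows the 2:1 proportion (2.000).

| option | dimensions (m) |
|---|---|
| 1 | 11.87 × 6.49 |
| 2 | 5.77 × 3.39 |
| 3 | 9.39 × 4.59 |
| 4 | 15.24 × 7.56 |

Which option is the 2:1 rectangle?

Target 2:1 ≈ 2.000.
1: 1.829 (Δ0.171)  2: 1.702 (Δ0.298)  3: 2.046 (Δ0.046)  4: 2.016 (Δ0.016)

4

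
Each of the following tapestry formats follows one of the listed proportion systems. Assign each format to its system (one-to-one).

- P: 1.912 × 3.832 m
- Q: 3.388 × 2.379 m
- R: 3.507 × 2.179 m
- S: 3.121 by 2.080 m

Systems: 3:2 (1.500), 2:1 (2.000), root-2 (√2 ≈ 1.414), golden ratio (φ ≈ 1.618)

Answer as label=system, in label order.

Ratios: P ≈ 2.004; Q ≈ 1.424; R ≈ 1.609; S ≈ 1.500.
Targets: 3:2 ≈ 1.500; 2:1 ≈ 2.000; root-2 ≈ 1.414; golden ratio ≈ 1.618.

P=2:1, Q=root-2, R=golden ratio, S=3:2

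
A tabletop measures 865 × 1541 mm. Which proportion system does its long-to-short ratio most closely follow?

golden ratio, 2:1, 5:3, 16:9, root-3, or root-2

16:9

Ratio = 1541 / 865 ≈ 1.782.
Distances: golden ratio 1.618 (Δ 0.164); 2:1 2.000 (Δ 0.218); 5:3 1.667 (Δ 0.115); 16:9 1.778 (Δ 0.004); root-3 1.732 (Δ 0.050); root-2 1.414 (Δ 0.368).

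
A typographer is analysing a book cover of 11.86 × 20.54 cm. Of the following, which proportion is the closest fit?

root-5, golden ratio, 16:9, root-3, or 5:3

Ratio = 20.54 / 11.86 ≈ 1.732.
Distances: root-5 2.236 (Δ 0.504); golden ratio 1.618 (Δ 0.114); 16:9 1.778 (Δ 0.046); root-3 1.732 (Δ 0.000); 5:3 1.667 (Δ 0.065).

root-3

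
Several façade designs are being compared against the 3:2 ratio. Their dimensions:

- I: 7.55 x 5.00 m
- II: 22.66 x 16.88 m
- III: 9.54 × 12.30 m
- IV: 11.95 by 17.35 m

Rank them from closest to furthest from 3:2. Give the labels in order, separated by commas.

I: 7.55/5.00 ≈ 1.510 → |1.510 − 1.500| = 0.010
II: 22.66/16.88 ≈ 1.342 → |1.342 − 1.500| = 0.158
III: 12.30/9.54 ≈ 1.289 → |1.289 − 1.500| = 0.211
IV: 17.35/11.95 ≈ 1.452 → |1.452 − 1.500| = 0.048

I, IV, II, III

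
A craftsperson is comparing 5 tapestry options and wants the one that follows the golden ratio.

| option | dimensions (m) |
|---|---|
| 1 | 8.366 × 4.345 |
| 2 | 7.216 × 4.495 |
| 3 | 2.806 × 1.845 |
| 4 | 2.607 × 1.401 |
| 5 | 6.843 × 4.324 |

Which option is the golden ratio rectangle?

2

Target golden ratio ≈ 1.618.
1: 1.925 (Δ0.307)  2: 1.605 (Δ0.013)  3: 1.521 (Δ0.097)  4: 1.861 (Δ0.243)  5: 1.583 (Δ0.035)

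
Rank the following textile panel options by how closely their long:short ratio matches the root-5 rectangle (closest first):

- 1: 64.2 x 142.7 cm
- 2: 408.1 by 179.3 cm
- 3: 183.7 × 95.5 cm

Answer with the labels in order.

1: 142.7/64.2 ≈ 2.223 → |2.223 − 2.236| = 0.013
2: 408.1/179.3 ≈ 2.276 → |2.276 − 2.236| = 0.040
3: 183.7/95.5 ≈ 1.924 → |1.924 − 2.236| = 0.312

1, 2, 3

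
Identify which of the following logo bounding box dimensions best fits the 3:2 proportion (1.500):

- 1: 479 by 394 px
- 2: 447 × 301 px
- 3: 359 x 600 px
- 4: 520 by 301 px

Ratios (long/short): 1 ≈ 1.216; 2 ≈ 1.485; 3 ≈ 1.671; 4 ≈ 1.728.
3:2 ≈ 1.500; option 2 is nearest (Δ 0.015).

2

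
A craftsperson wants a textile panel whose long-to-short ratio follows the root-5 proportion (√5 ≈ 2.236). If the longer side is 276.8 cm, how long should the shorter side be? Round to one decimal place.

123.8 cm

root-5 ≈ 2.23607.
Shorter side = 276.8 ÷ 2.23607 ≈ 123.789 → 123.8 cm.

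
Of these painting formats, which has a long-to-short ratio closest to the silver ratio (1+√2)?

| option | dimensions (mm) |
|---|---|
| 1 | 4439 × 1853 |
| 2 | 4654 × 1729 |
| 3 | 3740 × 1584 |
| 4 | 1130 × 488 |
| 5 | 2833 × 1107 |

Target silver ratio ≈ 2.414.
1: 2.396 (Δ0.018)  2: 2.692 (Δ0.278)  3: 2.361 (Δ0.053)  4: 2.316 (Δ0.098)  5: 2.559 (Δ0.145)

1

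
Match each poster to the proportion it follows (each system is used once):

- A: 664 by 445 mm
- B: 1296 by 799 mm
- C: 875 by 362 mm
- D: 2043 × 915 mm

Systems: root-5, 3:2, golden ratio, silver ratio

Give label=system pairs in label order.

A = 664/445 ≈ 1.492 → 3:2 (1.500)
B = 1296/799 ≈ 1.622 → golden ratio (1.618)
C = 875/362 ≈ 2.417 → silver ratio (2.414)
D = 2043/915 ≈ 2.233 → root-5 (2.236)

A=3:2, B=golden ratio, C=silver ratio, D=root-5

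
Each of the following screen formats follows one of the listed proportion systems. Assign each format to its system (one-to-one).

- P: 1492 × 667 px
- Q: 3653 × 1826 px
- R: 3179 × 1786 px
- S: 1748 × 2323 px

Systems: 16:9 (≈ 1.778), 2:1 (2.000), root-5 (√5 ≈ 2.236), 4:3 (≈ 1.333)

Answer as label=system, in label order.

P=root-5, Q=2:1, R=16:9, S=4:3

P = 1492/667 ≈ 2.237 → root-5 (2.236)
Q = 3653/1826 ≈ 2.001 → 2:1 (2.000)
R = 3179/1786 ≈ 1.780 → 16:9 (1.778)
S = 2323/1748 ≈ 1.329 → 4:3 (1.333)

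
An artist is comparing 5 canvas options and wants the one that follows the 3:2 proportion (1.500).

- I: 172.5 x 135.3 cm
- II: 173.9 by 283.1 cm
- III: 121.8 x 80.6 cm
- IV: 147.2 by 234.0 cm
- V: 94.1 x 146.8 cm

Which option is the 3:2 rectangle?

Target 3:2 ≈ 1.500.
I: 1.275 (Δ0.225)  II: 1.628 (Δ0.128)  III: 1.511 (Δ0.011)  IV: 1.590 (Δ0.090)  V: 1.560 (Δ0.060)

III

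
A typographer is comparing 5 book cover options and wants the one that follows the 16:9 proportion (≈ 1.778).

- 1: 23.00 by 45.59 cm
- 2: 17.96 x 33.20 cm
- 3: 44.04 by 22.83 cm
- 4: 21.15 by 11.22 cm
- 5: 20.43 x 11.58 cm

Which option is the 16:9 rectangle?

Ratios (long/short): 1 ≈ 1.982; 2 ≈ 1.849; 3 ≈ 1.929; 4 ≈ 1.885; 5 ≈ 1.764.
16:9 ≈ 1.778; option 5 is nearest (Δ 0.014).

5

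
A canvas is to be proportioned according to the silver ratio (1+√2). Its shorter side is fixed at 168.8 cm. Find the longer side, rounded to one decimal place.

407.5 cm

silver ratio ≈ 2.41421.
Longer side = 168.8 × 2.41421 ≈ 407.519 → 407.5 cm.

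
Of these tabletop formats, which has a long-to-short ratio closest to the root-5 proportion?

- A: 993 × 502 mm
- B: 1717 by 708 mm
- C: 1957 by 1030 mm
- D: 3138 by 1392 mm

Ratios (long/short): A ≈ 1.978; B ≈ 2.425; C ≈ 1.900; D ≈ 2.254.
root-5 ≈ 2.236; option D is nearest (Δ 0.018).

D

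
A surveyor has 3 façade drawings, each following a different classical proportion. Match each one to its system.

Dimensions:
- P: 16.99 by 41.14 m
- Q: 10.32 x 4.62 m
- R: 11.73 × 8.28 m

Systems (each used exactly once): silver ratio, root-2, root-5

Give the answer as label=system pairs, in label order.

Ratios: P ≈ 2.421; Q ≈ 2.234; R ≈ 1.417.
Targets: silver ratio ≈ 2.414; root-2 ≈ 1.414; root-5 ≈ 2.236.

P=silver ratio, Q=root-5, R=root-2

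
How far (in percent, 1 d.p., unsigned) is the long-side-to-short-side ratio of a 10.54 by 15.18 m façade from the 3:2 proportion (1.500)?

Ratio = 15.18 / 10.54 ≈ 1.4402.
Ideal 3:2 = 1.5000. |1.4402 − 1.5000| / 1.5000 ≈ 3.99% → 4.0%.

4.0%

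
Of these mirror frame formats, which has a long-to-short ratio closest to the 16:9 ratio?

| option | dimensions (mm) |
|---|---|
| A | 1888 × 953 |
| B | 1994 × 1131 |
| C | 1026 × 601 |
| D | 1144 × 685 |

Ratios (long/short): A ≈ 1.981; B ≈ 1.763; C ≈ 1.707; D ≈ 1.670.
16:9 ≈ 1.778; option B is nearest (Δ 0.015).

B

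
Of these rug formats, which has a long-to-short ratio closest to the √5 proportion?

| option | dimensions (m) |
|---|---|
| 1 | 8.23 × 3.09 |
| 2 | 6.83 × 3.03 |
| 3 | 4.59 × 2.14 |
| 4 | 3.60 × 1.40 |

2

Target root-5 ≈ 2.236.
1: 2.663 (Δ0.427)  2: 2.254 (Δ0.018)  3: 2.145 (Δ0.091)  4: 2.571 (Δ0.335)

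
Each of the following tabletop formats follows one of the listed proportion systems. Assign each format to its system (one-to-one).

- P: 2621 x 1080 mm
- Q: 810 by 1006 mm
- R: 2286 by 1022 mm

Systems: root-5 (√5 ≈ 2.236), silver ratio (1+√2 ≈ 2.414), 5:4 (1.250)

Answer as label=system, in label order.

P=silver ratio, Q=5:4, R=root-5

Ratios: P ≈ 2.427; Q ≈ 1.242; R ≈ 2.237.
Targets: root-5 ≈ 2.236; silver ratio ≈ 2.414; 5:4 ≈ 1.250.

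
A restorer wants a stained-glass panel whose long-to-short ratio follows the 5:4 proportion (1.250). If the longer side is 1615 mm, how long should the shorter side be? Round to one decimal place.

1292.0 mm

5:4 = 1.25000.
Shorter side = 1615 ÷ 1.25000 ≈ 1292.000 → 1292.0 mm.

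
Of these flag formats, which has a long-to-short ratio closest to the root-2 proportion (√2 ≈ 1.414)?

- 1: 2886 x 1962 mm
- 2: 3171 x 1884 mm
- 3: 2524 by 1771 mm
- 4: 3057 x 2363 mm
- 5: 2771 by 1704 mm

3

Ratios (long/short): 1 ≈ 1.471; 2 ≈ 1.683; 3 ≈ 1.425; 4 ≈ 1.294; 5 ≈ 1.626.
root-2 ≈ 1.414; option 3 is nearest (Δ 0.011).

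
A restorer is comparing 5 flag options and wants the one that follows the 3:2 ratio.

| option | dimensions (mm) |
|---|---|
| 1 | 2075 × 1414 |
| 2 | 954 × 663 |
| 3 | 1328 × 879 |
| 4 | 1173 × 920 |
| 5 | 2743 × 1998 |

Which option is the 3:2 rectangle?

3

Ratios (long/short): 1 ≈ 1.467; 2 ≈ 1.439; 3 ≈ 1.511; 4 ≈ 1.275; 5 ≈ 1.373.
3:2 ≈ 1.500; option 3 is nearest (Δ 0.011).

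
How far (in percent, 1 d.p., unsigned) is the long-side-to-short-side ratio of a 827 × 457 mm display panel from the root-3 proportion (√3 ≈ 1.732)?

Ratio = 827 / 457 ≈ 1.8096.
Ideal root-3 ≈ 1.7321. |1.8096 − 1.7321| / 1.7321 ≈ 4.47% → 4.5%.

4.5%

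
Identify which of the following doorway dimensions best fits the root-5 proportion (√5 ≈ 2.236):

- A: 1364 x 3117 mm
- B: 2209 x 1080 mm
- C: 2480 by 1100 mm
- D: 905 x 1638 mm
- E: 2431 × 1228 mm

Ratios (long/short): A ≈ 2.285; B ≈ 2.045; C ≈ 2.255; D ≈ 1.810; E ≈ 1.980.
root-5 ≈ 2.236; option C is nearest (Δ 0.019).

C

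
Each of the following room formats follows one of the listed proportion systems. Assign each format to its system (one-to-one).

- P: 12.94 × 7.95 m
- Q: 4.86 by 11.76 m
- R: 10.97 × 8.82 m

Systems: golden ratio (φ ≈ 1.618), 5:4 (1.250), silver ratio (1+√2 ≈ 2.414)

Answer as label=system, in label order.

P = 12.94/7.95 ≈ 1.628 → golden ratio (1.618)
Q = 11.76/4.86 ≈ 2.420 → silver ratio (2.414)
R = 10.97/8.82 ≈ 1.244 → 5:4 (1.250)

P=golden ratio, Q=silver ratio, R=5:4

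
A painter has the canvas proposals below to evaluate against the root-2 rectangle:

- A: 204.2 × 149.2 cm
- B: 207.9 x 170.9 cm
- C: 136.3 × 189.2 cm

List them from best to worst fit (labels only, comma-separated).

C, A, B

A: 204.2/149.2 ≈ 1.369 → |1.369 − 1.414| = 0.045
B: 207.9/170.9 ≈ 1.217 → |1.217 − 1.414| = 0.197
C: 189.2/136.3 ≈ 1.388 → |1.388 − 1.414| = 0.026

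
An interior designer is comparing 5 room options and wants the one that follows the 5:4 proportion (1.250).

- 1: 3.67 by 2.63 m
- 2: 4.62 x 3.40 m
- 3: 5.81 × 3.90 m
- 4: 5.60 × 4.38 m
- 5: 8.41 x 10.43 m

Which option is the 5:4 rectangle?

Ratios (long/short): 1 ≈ 1.395; 2 ≈ 1.359; 3 ≈ 1.490; 4 ≈ 1.279; 5 ≈ 1.240.
5:4 ≈ 1.250; option 5 is nearest (Δ 0.010).

5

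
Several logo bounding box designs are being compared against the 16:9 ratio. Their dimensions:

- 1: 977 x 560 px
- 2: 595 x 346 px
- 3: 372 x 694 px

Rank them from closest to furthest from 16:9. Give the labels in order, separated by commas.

1, 2, 3

1: 977/560 ≈ 1.745 → |1.745 − 1.778| = 0.033
2: 595/346 ≈ 1.720 → |1.720 − 1.778| = 0.058
3: 694/372 ≈ 1.866 → |1.866 − 1.778| = 0.088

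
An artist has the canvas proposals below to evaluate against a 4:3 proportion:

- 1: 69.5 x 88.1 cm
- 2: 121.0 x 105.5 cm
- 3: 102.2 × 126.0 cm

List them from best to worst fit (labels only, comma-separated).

1, 3, 2

1: 88.1/69.5 ≈ 1.268 → |1.268 − 1.333| = 0.065
2: 121.0/105.5 ≈ 1.147 → |1.147 − 1.333| = 0.186
3: 126.0/102.2 ≈ 1.233 → |1.233 − 1.333| = 0.100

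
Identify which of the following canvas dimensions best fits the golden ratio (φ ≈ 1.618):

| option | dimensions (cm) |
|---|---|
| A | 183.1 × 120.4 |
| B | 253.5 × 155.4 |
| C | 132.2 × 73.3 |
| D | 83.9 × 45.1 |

B

Target golden ratio ≈ 1.618.
A: 1.521 (Δ0.097)  B: 1.631 (Δ0.013)  C: 1.804 (Δ0.186)  D: 1.860 (Δ0.242)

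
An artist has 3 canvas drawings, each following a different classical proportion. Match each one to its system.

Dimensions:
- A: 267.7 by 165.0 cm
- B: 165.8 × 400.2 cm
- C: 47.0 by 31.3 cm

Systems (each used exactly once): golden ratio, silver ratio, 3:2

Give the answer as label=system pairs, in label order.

A = 267.7/165.0 ≈ 1.622 → golden ratio (1.618)
B = 400.2/165.8 ≈ 2.414 → silver ratio (2.414)
C = 47.0/31.3 ≈ 1.502 → 3:2 (1.500)

A=golden ratio, B=silver ratio, C=3:2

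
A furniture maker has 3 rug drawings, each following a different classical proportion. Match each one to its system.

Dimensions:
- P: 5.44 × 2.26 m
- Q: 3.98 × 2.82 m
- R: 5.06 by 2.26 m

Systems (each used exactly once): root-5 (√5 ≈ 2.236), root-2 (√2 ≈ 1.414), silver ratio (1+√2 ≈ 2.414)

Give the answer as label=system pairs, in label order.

P=silver ratio, Q=root-2, R=root-5

P = 5.44/2.26 ≈ 2.407 → silver ratio (2.414)
Q = 3.98/2.82 ≈ 1.411 → root-2 (1.414)
R = 5.06/2.26 ≈ 2.239 → root-5 (2.236)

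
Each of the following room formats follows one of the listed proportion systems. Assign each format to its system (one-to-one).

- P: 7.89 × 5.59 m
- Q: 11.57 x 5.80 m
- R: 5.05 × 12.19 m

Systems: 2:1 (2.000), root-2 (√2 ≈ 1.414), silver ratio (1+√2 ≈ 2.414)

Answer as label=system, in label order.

Ratios: P ≈ 1.411; Q ≈ 1.995; R ≈ 2.414.
Targets: 2:1 ≈ 2.000; root-2 ≈ 1.414; silver ratio ≈ 2.414.

P=root-2, Q=2:1, R=silver ratio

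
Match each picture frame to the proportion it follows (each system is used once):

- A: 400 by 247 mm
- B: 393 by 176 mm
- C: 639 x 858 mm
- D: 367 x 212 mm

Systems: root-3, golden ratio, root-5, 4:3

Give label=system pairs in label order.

A=golden ratio, B=root-5, C=4:3, D=root-3

A = 400/247 ≈ 1.619 → golden ratio (1.618)
B = 393/176 ≈ 2.233 → root-5 (2.236)
C = 858/639 ≈ 1.343 → 4:3 (1.333)
D = 367/212 ≈ 1.731 → root-3 (1.732)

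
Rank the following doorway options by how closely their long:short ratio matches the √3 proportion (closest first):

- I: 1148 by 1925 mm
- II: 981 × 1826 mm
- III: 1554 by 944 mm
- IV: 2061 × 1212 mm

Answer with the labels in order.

IV, I, III, II

I: 1925/1148 ≈ 1.677 → |1.677 − 1.732| = 0.055
II: 1826/981 ≈ 1.861 → |1.861 − 1.732| = 0.129
III: 1554/944 ≈ 1.646 → |1.646 − 1.732| = 0.086
IV: 2061/1212 ≈ 1.700 → |1.700 − 1.732| = 0.032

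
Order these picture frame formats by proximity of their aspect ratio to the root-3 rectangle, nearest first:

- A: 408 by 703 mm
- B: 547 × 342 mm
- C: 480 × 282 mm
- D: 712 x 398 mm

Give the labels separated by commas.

A, C, D, B

A: 703/408 ≈ 1.723 → |1.723 − 1.732| = 0.009
B: 547/342 ≈ 1.599 → |1.599 − 1.732| = 0.133
C: 480/282 ≈ 1.702 → |1.702 − 1.732| = 0.030
D: 712/398 ≈ 1.789 → |1.789 − 1.732| = 0.057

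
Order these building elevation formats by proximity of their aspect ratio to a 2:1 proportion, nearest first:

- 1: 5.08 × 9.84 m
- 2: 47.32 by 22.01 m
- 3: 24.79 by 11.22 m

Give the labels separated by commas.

1: 9.84/5.08 ≈ 1.937 → |1.937 − 2.000| = 0.063
2: 47.32/22.01 ≈ 2.150 → |2.150 − 2.000| = 0.150
3: 24.79/11.22 ≈ 2.209 → |2.209 − 2.000| = 0.209

1, 2, 3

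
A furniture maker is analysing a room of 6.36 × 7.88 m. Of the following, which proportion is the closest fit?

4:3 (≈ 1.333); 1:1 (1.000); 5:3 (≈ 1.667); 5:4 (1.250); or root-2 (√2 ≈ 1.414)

5:4

7.88/6.36 ≈ 1.239. Nearest candidates are 5:4 (1.250, off by 0.011) and 4:3 (1.333, off by 0.094).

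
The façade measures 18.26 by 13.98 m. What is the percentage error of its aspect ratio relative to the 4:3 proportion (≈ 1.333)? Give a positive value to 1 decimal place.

Ratio = 18.26 / 13.98 ≈ 1.3062.
Ideal 4:3 ≈ 1.3333. |1.3062 − 1.3333| / 1.3333 ≈ 2.03% → 2.0%.

2.0%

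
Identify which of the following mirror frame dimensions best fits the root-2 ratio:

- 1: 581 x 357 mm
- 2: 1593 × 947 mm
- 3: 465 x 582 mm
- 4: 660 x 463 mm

Ratios (long/short): 1 ≈ 1.627; 2 ≈ 1.682; 3 ≈ 1.252; 4 ≈ 1.425.
root-2 ≈ 1.414; option 4 is nearest (Δ 0.011).

4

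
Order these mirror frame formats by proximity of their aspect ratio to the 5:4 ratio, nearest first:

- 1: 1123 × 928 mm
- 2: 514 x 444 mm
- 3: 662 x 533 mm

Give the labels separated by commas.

3, 1, 2

Ratios: 1 = 1123 / 928 ≈ 1.210; 2 = 514 / 444 ≈ 1.158; 3 = 662 / 533 ≈ 1.242.
|Δ from 1.250|: 1 0.040; 2 0.092; 3 0.008.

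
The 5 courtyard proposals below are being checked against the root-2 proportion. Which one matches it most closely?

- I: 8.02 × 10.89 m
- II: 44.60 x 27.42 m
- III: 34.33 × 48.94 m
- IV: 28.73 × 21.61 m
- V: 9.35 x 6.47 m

III

Ratios (long/short): I ≈ 1.358; II ≈ 1.627; III ≈ 1.426; IV ≈ 1.329; V ≈ 1.445.
root-2 ≈ 1.414; option III is nearest (Δ 0.012).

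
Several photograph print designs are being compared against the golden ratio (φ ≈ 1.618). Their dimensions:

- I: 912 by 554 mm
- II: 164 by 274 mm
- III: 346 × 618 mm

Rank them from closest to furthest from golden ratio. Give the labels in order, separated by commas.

I, II, III

I: 912/554 ≈ 1.646 → |1.646 − 1.618| = 0.028
II: 274/164 ≈ 1.671 → |1.671 − 1.618| = 0.053
III: 618/346 ≈ 1.786 → |1.786 − 1.618| = 0.168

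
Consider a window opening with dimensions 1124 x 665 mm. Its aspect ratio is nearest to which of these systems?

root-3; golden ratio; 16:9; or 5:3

1124/665 ≈ 1.690. Nearest candidates are 5:3 (1.667, off by 0.023) and root-3 (1.732, off by 0.042).

5:3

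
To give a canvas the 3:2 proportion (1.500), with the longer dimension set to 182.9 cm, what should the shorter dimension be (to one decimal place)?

121.9 cm

3:2 = 1.50000.
Shorter side = 182.9 ÷ 1.50000 ≈ 121.933 → 121.9 cm.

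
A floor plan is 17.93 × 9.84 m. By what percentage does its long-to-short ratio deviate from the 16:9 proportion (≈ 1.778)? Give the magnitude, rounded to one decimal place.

2.5%

Ratio = 17.93 / 9.84 ≈ 1.8222.
Ideal 16:9 ≈ 1.7778. |1.8222 − 1.7778| / 1.7778 ≈ 2.50% → 2.5%.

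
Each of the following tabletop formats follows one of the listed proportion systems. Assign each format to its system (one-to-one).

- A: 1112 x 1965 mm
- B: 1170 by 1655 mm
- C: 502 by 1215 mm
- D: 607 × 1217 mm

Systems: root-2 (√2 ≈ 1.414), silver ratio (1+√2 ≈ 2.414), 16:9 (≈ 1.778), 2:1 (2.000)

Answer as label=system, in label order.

A = 1965/1112 ≈ 1.767 → 16:9 (1.778)
B = 1655/1170 ≈ 1.415 → root-2 (1.414)
C = 1215/502 ≈ 2.420 → silver ratio (2.414)
D = 1217/607 ≈ 2.005 → 2:1 (2.000)

A=16:9, B=root-2, C=silver ratio, D=2:1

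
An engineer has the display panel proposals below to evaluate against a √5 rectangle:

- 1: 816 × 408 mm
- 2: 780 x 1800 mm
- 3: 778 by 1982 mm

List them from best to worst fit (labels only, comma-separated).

1: 816/408 ≈ 2.000 → |2.000 − 2.236| = 0.236
2: 1800/780 ≈ 2.308 → |2.308 − 2.236| = 0.072
3: 1982/778 ≈ 2.548 → |2.548 − 2.236| = 0.312

2, 1, 3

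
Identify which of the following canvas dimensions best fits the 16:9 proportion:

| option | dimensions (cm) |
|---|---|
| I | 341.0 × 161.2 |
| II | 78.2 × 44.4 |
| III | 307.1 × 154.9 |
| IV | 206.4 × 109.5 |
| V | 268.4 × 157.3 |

Ratios (long/short): I ≈ 2.115; II ≈ 1.761; III ≈ 1.983; IV ≈ 1.885; V ≈ 1.706.
16:9 ≈ 1.778; option II is nearest (Δ 0.017).

II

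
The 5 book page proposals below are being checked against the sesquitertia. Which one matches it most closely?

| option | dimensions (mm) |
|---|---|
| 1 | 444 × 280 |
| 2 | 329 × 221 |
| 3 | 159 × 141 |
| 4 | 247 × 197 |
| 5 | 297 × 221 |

5

Ratios (long/short): 1 ≈ 1.586; 2 ≈ 1.489; 3 ≈ 1.128; 4 ≈ 1.254; 5 ≈ 1.344.
4:3 ≈ 1.333; option 5 is nearest (Δ 0.011).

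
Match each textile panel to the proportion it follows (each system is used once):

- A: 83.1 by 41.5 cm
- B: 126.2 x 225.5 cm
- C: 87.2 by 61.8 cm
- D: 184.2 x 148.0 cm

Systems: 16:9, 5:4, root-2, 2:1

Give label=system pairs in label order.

A = 83.1/41.5 ≈ 2.002 → 2:1 (2.000)
B = 225.5/126.2 ≈ 1.787 → 16:9 (1.778)
C = 87.2/61.8 ≈ 1.411 → root-2 (1.414)
D = 184.2/148.0 ≈ 1.245 → 5:4 (1.250)

A=2:1, B=16:9, C=root-2, D=5:4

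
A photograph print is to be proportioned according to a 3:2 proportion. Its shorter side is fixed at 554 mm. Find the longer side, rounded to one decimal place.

3:2 = 1.50000.
Longer side = 554 × 1.50000 ≈ 831.000 → 831.0 mm.

831.0 mm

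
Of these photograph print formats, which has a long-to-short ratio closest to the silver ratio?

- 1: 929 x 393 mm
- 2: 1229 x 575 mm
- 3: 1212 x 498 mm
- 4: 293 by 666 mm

3

Ratios (long/short): 1 ≈ 2.364; 2 ≈ 2.137; 3 ≈ 2.434; 4 ≈ 2.273.
silver ratio ≈ 2.414; option 3 is nearest (Δ 0.020).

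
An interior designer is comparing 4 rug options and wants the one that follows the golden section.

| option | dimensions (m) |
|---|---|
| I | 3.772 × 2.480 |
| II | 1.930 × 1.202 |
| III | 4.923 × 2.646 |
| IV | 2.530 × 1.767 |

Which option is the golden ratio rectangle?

Ratios (long/short): I ≈ 1.521; II ≈ 1.606; III ≈ 1.861; IV ≈ 1.432.
golden ratio ≈ 1.618; option II is nearest (Δ 0.012).

II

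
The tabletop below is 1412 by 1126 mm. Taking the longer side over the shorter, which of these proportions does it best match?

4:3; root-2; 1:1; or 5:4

5:4

Ratio = 1412 / 1126 ≈ 1.254.
Distances: 4:3 1.333 (Δ 0.079); root-2 1.414 (Δ 0.160); 1:1 1.000 (Δ 0.254); 5:4 1.250 (Δ 0.004).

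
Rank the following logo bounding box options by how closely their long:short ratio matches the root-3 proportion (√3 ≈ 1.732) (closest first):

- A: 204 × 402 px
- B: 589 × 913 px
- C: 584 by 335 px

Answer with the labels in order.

Ratios: A = 402 / 204 ≈ 1.971; B = 913 / 589 ≈ 1.550; C = 584 / 335 ≈ 1.743.
|Δ from 1.732|: A 0.239; B 0.182; C 0.011.

C, B, A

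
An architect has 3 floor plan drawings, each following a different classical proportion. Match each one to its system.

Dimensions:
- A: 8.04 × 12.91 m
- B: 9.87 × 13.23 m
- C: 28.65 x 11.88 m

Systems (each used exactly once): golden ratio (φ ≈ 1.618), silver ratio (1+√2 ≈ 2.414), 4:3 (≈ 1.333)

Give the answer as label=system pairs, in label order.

Ratios: A ≈ 1.606; B ≈ 1.340; C ≈ 2.412.
Targets: golden ratio ≈ 1.618; silver ratio ≈ 2.414; 4:3 ≈ 1.333.

A=golden ratio, B=4:3, C=silver ratio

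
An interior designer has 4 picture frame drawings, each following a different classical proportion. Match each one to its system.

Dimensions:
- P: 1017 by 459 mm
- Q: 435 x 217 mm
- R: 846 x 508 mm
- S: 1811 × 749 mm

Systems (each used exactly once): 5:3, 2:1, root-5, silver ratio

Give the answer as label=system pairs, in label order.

P=root-5, Q=2:1, R=5:3, S=silver ratio

Ratios: P ≈ 2.216; Q ≈ 2.005; R ≈ 1.665; S ≈ 2.418.
Targets: 5:3 ≈ 1.667; 2:1 ≈ 2.000; root-5 ≈ 2.236; silver ratio ≈ 2.414.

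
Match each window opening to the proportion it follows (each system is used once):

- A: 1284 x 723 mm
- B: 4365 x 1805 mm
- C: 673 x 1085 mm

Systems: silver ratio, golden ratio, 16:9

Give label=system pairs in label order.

A=16:9, B=silver ratio, C=golden ratio

Ratios: A ≈ 1.776; B ≈ 2.418; C ≈ 1.612.
Targets: silver ratio ≈ 2.414; golden ratio ≈ 1.618; 16:9 ≈ 1.778.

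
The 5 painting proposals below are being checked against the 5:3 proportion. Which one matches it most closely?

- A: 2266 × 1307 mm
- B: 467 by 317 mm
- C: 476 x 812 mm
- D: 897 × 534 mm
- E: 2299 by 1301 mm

Target 5:3 ≈ 1.667.
A: 1.734 (Δ0.067)  B: 1.473 (Δ0.194)  C: 1.706 (Δ0.039)  D: 1.680 (Δ0.013)  E: 1.767 (Δ0.100)

D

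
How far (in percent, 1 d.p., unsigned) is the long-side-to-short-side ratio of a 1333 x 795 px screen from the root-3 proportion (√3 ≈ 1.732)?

Ratio = 1333 / 795 ≈ 1.6767.
Ideal root-3 ≈ 1.7321. |1.6767 − 1.7321| / 1.7321 ≈ 3.20% → 3.2%.

3.2%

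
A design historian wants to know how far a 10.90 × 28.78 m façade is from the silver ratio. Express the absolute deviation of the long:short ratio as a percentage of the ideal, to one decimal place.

Ratio = 28.78 / 10.90 ≈ 2.6404.
Ideal silver ratio ≈ 2.4142. |2.6404 − 2.4142| / 2.4142 ≈ 9.37% → 9.4%.

9.4%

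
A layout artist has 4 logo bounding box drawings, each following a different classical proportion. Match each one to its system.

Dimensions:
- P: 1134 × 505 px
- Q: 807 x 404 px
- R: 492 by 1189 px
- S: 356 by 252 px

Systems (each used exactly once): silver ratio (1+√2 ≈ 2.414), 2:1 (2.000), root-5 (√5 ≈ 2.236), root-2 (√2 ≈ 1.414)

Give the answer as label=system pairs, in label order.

P = 1134/505 ≈ 2.246 → root-5 (2.236)
Q = 807/404 ≈ 1.998 → 2:1 (2.000)
R = 1189/492 ≈ 2.417 → silver ratio (2.414)
S = 356/252 ≈ 1.413 → root-2 (1.414)

P=root-5, Q=2:1, R=silver ratio, S=root-2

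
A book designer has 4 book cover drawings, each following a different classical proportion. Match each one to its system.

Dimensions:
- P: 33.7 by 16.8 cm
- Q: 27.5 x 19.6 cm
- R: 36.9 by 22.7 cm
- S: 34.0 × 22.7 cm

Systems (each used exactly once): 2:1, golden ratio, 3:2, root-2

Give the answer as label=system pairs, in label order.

Ratios: P ≈ 2.006; Q ≈ 1.403; R ≈ 1.626; S ≈ 1.498.
Targets: 2:1 ≈ 2.000; golden ratio ≈ 1.618; 3:2 ≈ 1.500; root-2 ≈ 1.414.

P=2:1, Q=root-2, R=golden ratio, S=3:2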